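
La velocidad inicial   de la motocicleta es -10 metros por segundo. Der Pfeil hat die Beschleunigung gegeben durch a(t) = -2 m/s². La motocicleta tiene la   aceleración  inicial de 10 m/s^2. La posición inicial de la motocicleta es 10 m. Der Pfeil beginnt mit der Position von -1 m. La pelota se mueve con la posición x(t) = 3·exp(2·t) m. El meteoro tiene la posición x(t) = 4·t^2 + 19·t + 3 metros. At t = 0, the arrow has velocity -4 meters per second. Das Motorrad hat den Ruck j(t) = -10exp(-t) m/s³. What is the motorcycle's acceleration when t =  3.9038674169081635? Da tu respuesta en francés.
Nous devons intégrer notre équation du jerk j(t) = -10·exp(-t) 1 fois. En intégrant le jerk et en utilisant la condition initiale a(0) = 10, nous obtenons a(t) = 10·exp(-t). En utilisant a(t) = 10·exp(-t) et en substituant t = 3.9038674169081635, nous trouvons a = 0.201637787185260.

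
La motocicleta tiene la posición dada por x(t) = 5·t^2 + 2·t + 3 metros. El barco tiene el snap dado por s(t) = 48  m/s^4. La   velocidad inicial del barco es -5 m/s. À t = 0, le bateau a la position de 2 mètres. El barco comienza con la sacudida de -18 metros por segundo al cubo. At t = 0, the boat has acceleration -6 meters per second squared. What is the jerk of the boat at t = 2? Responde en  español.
Partiendo del snap s(t) = 48, tomamos 1 antiderivada. Tomando ∫s(t)dt y aplicando j(0) = -18, encontramos j(t) = 48·t - 18. De la ecuación de la sacudida j(t) = 48·t - 18, sustituimos t = 2 para obtener j = 78.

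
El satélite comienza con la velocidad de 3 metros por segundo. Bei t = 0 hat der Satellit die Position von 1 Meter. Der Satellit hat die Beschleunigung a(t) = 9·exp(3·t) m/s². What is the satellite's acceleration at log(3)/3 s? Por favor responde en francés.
Nous avons l'accélération a(t) = 9·exp(3·t). En substituant t = log(3)/3: a(log(3)/3) = 27.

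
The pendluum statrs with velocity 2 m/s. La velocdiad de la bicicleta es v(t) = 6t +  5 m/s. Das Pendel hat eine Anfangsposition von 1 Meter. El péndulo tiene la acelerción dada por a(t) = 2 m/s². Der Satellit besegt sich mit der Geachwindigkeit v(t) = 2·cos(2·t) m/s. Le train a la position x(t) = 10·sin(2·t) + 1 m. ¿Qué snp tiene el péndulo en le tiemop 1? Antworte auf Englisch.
We must differentiate our acceleration equation a(t) = 2 2 times. The derivative of acceleration gives jerk: j(t) = 0. Differentiating jerk, we get snap: s(t) = 0. From the given snap equation s(t) = 0, we substitute t = 1 to get s = 0.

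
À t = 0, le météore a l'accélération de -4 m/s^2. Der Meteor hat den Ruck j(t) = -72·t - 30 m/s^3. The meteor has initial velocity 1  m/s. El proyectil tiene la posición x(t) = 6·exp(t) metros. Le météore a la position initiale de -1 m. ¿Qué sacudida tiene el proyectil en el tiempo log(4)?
Para resolver esto, necesitamos tomar 3 derivadas de nuestra ecuación de la posición x(t) = 6·exp(t). Derivando la posición, obtenemos la velocidad: v(t) = 6·exp(t). La derivada de la velocidad da la aceleración: a(t) = 6·exp(t). Tomando d/dt de a(t), encontramos j(t) = 6·exp(t). Tenemos la sacudida j(t) = 6·exp(t). Sustituyendo t = log(4): j(log(4)) = 24.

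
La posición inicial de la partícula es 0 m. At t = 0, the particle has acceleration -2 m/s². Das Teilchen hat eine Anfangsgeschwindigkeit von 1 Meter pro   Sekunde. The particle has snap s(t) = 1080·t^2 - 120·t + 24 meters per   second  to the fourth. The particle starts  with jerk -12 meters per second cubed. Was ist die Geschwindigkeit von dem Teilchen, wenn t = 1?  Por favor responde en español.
Necesitamos integrar nuestra ecuación del snap s(t) = 1080·t^2 - 120·t + 24 3 veces. Integrando el snap y usando la condición inicial j(0) = -12, obtenemos j(t) = 360·t^3 - 60·t^2 + 24·t - 12. Integrando la sacudida y usando la condición inicial a(0) = -2, obtenemos a(t) = 90·t^4 - 20·t^3 + 12·t^2 - 12·t - 2. Tomando ∫a(t)dt y aplicando v(0) = 1, encontramos v(t) = 18·t^5 - 5·t^4 + 4·t^3 - 6·t^2 - 2·t + 1. Usando v(t) = 18·t^5 - 5·t^4 + 4·t^3 - 6·t^2 - 2·t + 1 y sustituyendo t = 1, encontramos v = 10.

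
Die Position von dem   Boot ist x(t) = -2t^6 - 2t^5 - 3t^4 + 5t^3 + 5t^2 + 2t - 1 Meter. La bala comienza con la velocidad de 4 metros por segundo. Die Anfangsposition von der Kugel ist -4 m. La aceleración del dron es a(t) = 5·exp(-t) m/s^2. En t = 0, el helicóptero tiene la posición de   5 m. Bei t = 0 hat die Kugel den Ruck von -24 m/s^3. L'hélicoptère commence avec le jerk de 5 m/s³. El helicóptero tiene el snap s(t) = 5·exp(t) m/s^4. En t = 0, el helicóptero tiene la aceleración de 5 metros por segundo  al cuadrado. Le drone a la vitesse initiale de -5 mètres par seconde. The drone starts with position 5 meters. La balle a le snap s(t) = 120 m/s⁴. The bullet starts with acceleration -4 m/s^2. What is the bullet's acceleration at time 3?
We need to integrate our snap equation s(t) = 120 2 times. Finding the antiderivative of s(t) and using j(0) = -24: j(t) = 120·t - 24. Integrating jerk and using the initial condition a(0) = -4, we get a(t) = 60·t^2 - 24·t - 4. From the given acceleration equation a(t) = 60·t^2 - 24·t - 4, we substitute t = 3 to get a = 464.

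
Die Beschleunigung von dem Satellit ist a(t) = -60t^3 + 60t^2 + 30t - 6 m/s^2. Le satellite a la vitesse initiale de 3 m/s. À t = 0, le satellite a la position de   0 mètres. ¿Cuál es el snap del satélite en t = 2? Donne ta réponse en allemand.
Um dies zu lösen, müssen wir 2 Ableitungen unserer Gleichung für die Beschleunigung a(t) = -60·t^3 + 60·t^2 + 30·t - 6 nehmen. Mit d/dt von a(t) finden wir j(t) = -180·t^2 + 120·t + 30. Durch Ableiten von dem Ruck erhalten wir den Snap: s(t) = 120 - 360·t. Aus der Gleichung für den Snap s(t) = 120 - 360·t, setzen wir t = 2 ein und erhalten s = -600.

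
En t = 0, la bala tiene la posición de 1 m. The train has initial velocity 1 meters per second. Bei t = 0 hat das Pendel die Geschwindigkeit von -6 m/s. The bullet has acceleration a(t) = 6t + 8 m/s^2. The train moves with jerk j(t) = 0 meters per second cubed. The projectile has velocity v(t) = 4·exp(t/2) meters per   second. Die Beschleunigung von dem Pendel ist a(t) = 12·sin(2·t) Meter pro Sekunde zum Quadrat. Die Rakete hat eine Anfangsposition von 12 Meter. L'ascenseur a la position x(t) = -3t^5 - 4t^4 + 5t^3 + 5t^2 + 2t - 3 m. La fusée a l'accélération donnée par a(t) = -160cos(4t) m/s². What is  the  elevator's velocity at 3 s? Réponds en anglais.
To solve this, we need to take 1 derivative of our position equation x(t) = -3·t^5 - 4·t^4 + 5·t^3 + 5·t^2 + 2·t - 3. The derivative of position gives velocity: v(t) = -15·t^4 - 16·t^3 + 15·t^2 + 10·t + 2. We have velocity v(t) = -15·t^4 - 16·t^3 + 15·t^2 + 10·t + 2. Substituting t = 3: v(3) = -1480.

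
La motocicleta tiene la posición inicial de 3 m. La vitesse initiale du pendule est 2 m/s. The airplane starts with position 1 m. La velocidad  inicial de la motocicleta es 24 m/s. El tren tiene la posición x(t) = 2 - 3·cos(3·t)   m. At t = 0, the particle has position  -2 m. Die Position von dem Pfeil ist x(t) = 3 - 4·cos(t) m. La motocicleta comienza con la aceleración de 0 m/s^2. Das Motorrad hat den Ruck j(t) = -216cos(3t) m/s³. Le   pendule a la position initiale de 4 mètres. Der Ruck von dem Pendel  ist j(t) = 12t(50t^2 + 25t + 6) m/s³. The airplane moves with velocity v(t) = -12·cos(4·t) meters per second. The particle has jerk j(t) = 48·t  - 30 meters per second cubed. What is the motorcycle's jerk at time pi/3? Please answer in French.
De l'équation du jerk j(t) = -216·cos(3·t), nous substituons t = pi/3 pour obtenir j = 216.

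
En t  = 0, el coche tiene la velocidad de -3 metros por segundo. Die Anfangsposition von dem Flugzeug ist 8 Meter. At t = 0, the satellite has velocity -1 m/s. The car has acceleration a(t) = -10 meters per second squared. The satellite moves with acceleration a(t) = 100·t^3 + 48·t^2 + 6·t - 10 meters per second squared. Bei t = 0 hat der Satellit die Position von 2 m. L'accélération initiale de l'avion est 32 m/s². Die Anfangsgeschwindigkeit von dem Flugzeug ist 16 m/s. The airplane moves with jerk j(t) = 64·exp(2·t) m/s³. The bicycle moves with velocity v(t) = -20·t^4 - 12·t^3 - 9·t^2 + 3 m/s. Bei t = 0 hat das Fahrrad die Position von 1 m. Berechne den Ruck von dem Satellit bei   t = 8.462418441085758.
Ausgehend von der Beschleunigung a(t) = 100·t^3 + 48·t^2 + 6·t - 10, nehmen wir 1 Ableitung. Mit d/dt von a(t) finden wir j(t) = 300·t^2 + 96·t + 6. Wir haben den Ruck j(t) = 300·t^2 + 96·t + 6. Durch Einsetzen von t = 8.462418441085758: j(8.462418441085758) = 22302.1499319527.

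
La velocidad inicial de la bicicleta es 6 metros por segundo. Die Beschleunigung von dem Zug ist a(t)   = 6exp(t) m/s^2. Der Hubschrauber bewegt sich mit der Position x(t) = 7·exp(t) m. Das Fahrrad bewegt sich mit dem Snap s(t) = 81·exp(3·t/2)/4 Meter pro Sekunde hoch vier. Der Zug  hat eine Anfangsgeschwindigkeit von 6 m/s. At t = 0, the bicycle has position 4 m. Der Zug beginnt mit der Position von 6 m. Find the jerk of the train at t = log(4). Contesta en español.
Para resolver esto, necesitamos tomar 1 derivada de nuestra ecuación de la aceleración a(t) = 6·exp(t). Derivando la aceleración, obtenemos la sacudida: j(t) = 6·exp(t). Tenemos la sacudida j(t) = 6·exp(t). Sustituyendo t = log(4): j(log(4)) = 24.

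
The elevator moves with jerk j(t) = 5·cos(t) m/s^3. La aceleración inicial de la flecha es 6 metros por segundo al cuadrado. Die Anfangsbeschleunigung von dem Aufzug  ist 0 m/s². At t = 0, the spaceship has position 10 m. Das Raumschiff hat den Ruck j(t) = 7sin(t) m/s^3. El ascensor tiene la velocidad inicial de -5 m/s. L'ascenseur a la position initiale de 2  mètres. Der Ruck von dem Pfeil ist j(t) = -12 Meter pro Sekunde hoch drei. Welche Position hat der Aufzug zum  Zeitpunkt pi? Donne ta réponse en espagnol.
Debemos encontrar la antiderivada de nuestra ecuación de la sacudida j(t) = 5·cos(t) 3 veces. Integrando la sacudida y usando la condición inicial a(0) = 0, obtenemos a(t) = 5·sin(t). Integrando la aceleración y usando la condición inicial v(0) = -5, obtenemos v(t) = -5·cos(t). Integrando la velocidad y usando la condición inicial x(0) = 2, obtenemos x(t) = 2 - 5·sin(t). Tenemos la posición x(t) = 2 - 5·sin(t). Sustituyendo t = pi: x(pi) = 2.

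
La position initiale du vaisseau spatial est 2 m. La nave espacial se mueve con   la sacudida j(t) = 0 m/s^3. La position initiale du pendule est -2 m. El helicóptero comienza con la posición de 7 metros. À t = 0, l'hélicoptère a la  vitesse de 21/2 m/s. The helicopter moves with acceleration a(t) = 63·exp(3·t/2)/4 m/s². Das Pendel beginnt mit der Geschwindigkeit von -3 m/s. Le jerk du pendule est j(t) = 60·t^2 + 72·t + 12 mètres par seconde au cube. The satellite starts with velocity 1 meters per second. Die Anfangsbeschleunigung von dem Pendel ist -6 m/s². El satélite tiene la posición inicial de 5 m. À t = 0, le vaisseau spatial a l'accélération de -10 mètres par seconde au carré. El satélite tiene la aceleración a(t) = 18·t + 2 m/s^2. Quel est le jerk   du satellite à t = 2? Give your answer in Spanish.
Para resolver esto, necesitamos tomar 1 derivada de nuestra ecuación de la aceleración a(t) = 18·t + 2. Tomando d/dt de a(t), encontramos j(t) = 18. Tenemos la sacudida j(t) = 18. Sustituyendo t = 2: j(2) = 18.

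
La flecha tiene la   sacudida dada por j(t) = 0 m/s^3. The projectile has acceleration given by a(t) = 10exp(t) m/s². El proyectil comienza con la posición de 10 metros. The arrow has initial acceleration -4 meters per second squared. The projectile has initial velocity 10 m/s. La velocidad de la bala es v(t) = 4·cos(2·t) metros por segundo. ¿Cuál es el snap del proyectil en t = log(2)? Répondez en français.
Pour résoudre ceci, nous devons prendre 2 dérivées de notre équation de l'accélération a(t) = 10·exp(t). La dérivée de l'accélération donne le jerk: j(t) = 10·exp(t). La dérivée du jerk donne le snap: s(t) = 10·exp(t). En utilisant s(t) = 10·exp(t) et en substituant t = log(2), nous trouvons s = 20.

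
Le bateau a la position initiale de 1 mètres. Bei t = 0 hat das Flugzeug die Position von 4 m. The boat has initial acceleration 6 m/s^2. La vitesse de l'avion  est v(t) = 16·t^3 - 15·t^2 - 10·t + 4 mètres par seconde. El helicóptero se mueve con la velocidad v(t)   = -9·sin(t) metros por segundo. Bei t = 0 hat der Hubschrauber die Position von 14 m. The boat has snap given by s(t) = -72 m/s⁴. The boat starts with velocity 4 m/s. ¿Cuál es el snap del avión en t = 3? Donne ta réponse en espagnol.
Para resolver esto, necesitamos tomar 3 derivadas de nuestra ecuación de la velocidad v(t) = 16·t^3 - 15·t^2 - 10·t + 4. La derivada de la velocidad da la aceleración: a(t) = 48·t^2 - 30·t - 10. La derivada de la aceleración da la sacudida: j(t) = 96·t - 30. La derivada de la sacudida da el snap: s(t) = 96. Tenemos el snap s(t) = 96. Sustituyendo t = 3: s(3) = 96.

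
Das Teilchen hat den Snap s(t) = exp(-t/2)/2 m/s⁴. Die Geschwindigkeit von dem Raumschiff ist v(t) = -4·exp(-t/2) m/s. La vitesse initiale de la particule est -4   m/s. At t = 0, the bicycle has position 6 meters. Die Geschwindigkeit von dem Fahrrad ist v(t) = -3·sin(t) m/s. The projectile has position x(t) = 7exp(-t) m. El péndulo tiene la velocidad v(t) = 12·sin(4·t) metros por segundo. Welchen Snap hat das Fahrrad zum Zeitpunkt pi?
Wir müssen unsere Gleichung für die Geschwindigkeit v(t) = -3·sin(t) 3-mal ableiten. Die Ableitung von der Geschwindigkeit ergibt die Beschleunigung: a(t) = -3·cos(t). Durch Ableiten von der Beschleunigung erhalten wir den Ruck: j(t) = 3·sin(t). Mit d/dt von j(t) finden wir s(t) = 3·cos(t). Aus der Gleichung für den Snap s(t) = 3·cos(t), setzen wir t = pi ein und erhalten s = -3.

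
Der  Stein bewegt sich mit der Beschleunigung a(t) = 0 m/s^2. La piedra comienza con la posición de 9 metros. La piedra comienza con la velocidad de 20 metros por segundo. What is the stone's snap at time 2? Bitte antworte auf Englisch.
We must differentiate our acceleration equation a(t) = 0 2 times. Taking d/dt of a(t), we find j(t) = 0. Taking d/dt of j(t), we find s(t) = 0. Using s(t) = 0 and substituting t = 2, we find s = 0.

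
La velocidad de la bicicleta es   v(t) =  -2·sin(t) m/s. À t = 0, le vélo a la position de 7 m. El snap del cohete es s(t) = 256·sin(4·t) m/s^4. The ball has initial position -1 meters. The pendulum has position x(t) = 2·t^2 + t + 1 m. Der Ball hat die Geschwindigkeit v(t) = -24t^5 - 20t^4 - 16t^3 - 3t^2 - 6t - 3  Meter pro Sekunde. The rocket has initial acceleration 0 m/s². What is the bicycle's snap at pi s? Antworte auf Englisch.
Starting from velocity v(t) = -2·sin(t), we take 3 derivatives. Taking d/dt of v(t), we find a(t) = -2·cos(t). Taking d/dt of a(t), we find j(t) = 2·sin(t). Differentiating jerk, we get snap: s(t) = 2·cos(t). Using s(t) = 2·cos(t) and substituting t = pi, we find s = -2.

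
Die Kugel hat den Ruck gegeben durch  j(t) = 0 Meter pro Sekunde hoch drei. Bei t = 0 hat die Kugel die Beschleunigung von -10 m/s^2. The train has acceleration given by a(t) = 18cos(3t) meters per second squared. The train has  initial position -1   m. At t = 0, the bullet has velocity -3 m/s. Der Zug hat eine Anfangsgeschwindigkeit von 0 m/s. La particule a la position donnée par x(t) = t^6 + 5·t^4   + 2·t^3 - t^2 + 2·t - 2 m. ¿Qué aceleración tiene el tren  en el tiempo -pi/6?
De la ecuación de la aceleración a(t) = 18·cos(3·t), sustituimos t = -pi/6 para obtener a = 0.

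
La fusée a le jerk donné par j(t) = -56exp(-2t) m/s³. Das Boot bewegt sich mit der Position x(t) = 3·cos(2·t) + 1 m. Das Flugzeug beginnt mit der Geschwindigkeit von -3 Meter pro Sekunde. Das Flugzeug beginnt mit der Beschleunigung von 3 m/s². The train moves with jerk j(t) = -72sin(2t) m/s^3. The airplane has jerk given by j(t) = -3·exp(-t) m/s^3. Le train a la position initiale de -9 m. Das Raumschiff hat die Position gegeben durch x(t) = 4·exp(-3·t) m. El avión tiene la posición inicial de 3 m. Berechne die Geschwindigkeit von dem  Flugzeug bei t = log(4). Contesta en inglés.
We must find the antiderivative of our jerk equation j(t) = -3·exp(-t) 2 times. Taking ∫j(t)dt and applying a(0) = 3, we find a(t) = 3·exp(-t). Integrating acceleration and using the initial condition v(0) = -3, we get v(t) = -3·exp(-t). We have velocity v(t) = -3·exp(-t). Substituting t = log(4): v(log(4)) = -3/4.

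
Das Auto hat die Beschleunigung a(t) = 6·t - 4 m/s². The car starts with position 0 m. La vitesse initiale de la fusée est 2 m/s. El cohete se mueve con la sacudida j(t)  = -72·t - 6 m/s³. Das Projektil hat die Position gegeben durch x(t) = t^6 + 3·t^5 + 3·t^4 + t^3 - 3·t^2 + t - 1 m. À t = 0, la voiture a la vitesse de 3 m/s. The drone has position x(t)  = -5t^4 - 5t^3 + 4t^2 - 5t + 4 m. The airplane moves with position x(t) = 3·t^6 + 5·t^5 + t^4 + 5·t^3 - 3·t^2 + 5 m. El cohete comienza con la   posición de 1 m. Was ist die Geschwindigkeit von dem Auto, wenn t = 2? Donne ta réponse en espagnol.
Debemos encontrar la antiderivada de nuestra ecuación de la aceleración a(t) = 6·t - 4 1 vez. Integrando la aceleración y usando la condición inicial v(0) = 3, obtenemos v(t) = 3·t^2 - 4·t + 3. Tenemos la velocidad v(t) = 3·t^2 - 4·t + 3. Sustituyendo t = 2: v(2) = 7.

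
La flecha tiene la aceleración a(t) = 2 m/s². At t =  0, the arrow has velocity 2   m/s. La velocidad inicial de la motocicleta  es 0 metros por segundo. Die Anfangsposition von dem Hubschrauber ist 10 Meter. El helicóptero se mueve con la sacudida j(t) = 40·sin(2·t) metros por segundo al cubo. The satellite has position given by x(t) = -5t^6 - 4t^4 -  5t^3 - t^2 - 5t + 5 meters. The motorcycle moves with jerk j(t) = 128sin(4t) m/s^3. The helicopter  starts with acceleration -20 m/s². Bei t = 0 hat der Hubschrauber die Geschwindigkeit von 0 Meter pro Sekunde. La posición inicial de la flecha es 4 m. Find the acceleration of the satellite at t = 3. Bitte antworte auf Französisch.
Nous devons dériver notre équation de la position x(t) = -5·t^6 - 4·t^4 - 5·t^3 - t^2 - 5·t + 5 2 fois. En prenant d/dt de x(t), nous trouvons v(t) = -30·t^5 - 16·t^3 - 15·t^2 - 2·t - 5. La dérivée de la vitesse donne l'accélération: a(t) = -150·t^4 - 48·t^2 - 30·t - 2. Nous avons l'accélération a(t) = -150·t^4 - 48·t^2 - 30·t - 2. En substituant t = 3: a(3) = -12674.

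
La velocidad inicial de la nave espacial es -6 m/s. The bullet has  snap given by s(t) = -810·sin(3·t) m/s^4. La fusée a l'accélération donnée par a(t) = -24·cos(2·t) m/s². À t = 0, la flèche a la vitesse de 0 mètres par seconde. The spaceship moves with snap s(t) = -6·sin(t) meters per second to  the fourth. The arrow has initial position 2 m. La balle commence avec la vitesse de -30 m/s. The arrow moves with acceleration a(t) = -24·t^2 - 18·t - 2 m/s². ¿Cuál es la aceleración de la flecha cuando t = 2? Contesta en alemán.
Aus der Gleichung für die Beschleunigung a(t) = -24·t^2 - 18·t - 2, setzen wir t = 2 ein und erhalten a = -134.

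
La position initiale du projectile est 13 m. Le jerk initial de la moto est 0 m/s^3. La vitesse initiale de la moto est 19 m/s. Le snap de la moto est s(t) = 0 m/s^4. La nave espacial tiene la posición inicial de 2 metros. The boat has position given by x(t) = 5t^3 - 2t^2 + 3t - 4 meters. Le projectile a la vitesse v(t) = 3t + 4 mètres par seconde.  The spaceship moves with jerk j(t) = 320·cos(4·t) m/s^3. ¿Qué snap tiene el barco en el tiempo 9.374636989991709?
Para resolver esto, necesitamos tomar 4 derivadas de nuestra ecuación de la posición x(t) = 5·t^3 - 2·t^2 + 3·t - 4. Derivando la posición, obtenemos la velocidad: v(t) = 15·t^2 - 4·t + 3. Derivando la velocidad, obtenemos la aceleración: a(t) = 30·t - 4. Tomando d/dt de a(t), encontramos j(t) = 30. La derivada de la sacudida da el snap: s(t) = 0. Tenemos el snap s(t) = 0. Sustituyendo t = 9.374636989991709: s(9.374636989991709) = 0.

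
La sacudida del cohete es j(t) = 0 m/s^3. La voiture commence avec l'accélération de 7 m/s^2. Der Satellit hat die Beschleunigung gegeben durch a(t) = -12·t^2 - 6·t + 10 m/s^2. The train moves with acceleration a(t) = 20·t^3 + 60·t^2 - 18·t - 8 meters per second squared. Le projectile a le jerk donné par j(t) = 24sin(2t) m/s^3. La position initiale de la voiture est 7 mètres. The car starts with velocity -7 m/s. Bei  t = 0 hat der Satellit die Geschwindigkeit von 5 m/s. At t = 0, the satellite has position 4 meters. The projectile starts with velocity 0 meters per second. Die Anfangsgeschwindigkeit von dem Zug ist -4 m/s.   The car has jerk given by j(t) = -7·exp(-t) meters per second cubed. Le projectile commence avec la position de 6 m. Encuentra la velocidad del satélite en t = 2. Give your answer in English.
To solve this, we need to take 1 integral of our acceleration equation a(t) = -12·t^2 - 6·t + 10. The integral of acceleration, with v(0) = 5, gives velocity: v(t) = -4·t^3 - 3·t^2 + 10·t + 5. We have velocity v(t) = -4·t^3 - 3·t^2 + 10·t + 5. Substituting t = 2: v(2) = -19.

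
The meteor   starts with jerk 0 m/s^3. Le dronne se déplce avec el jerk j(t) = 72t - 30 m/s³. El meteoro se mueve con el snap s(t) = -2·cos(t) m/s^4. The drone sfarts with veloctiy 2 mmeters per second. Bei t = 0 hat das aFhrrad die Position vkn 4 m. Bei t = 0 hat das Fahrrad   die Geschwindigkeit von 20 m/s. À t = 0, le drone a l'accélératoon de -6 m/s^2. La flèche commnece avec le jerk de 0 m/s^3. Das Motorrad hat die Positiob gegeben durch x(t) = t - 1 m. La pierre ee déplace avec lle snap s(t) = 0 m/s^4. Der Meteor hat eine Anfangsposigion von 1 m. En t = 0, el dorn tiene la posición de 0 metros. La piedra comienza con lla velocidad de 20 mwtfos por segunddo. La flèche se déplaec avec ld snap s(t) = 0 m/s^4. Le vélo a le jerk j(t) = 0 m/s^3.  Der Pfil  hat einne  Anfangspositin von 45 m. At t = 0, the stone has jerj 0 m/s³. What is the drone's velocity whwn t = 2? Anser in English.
Starting from jerk j(t) = 72·t - 30, we take 2 antiderivatives. The integral of jerk, with a(0) = -6, gives acceleration: a(t) = 36·t^2 - 30·t - 6. Integrating acceleration and using the initial condition v(0) = 2, we get v(t) = 12·t^3 - 15·t^2 - 6·t + 2. Using v(t) = 12·t^3 - 15·t^2 - 6·t + 2 and substituting t = 2, we find v = 26.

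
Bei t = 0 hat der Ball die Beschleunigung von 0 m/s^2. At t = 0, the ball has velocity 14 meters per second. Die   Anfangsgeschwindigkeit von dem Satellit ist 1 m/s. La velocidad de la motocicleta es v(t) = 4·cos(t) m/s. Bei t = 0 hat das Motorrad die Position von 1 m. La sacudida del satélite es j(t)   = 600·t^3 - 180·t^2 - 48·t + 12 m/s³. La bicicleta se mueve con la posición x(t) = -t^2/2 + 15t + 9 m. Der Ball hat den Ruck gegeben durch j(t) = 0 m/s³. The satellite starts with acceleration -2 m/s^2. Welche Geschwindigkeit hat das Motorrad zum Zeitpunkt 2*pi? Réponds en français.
Nous avons la vitesse v(t) = 4·cos(t). En substituant t = 2*pi: v(2*pi) = 4.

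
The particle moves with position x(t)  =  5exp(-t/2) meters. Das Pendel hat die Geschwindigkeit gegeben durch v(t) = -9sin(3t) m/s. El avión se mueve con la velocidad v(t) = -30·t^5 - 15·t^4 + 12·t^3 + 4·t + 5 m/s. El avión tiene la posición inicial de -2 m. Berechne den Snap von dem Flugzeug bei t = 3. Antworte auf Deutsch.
Um dies zu lösen, müssen wir 3 Ableitungen unserer Gleichung für die Geschwindigkeit v(t) = -30·t^5 - 15·t^4 + 12·t^3 + 4·t + 5 nehmen. Durch Ableiten von der Geschwindigkeit erhalten wir die Beschleunigung: a(t) = -150·t^4 - 60·t^3 + 36·t^2 + 4. Durch Ableiten von der Beschleunigung erhalten wir den Ruck: j(t) = -600·t^3 - 180·t^2 + 72·t. Mit d/dt von j(t) finden wir s(t) = -1800·t^2 - 360·t + 72. Aus der Gleichung für den Snap s(t) = -1800·t^2 - 360·t + 72, setzen wir t = 3 ein und erhalten s = -17208.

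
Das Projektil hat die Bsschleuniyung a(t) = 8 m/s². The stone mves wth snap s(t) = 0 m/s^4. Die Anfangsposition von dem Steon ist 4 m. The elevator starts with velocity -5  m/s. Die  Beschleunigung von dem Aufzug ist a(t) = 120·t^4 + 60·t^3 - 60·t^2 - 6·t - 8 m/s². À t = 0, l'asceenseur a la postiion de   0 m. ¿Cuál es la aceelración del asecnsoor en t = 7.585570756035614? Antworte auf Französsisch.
Nous avons l'accélération a(t) = 120·t^4 + 60·t^3 - 60·t^2 - 6·t - 8. En substituant t = 7.585570756035614: a(7.585570756035614) = 419997.255797422.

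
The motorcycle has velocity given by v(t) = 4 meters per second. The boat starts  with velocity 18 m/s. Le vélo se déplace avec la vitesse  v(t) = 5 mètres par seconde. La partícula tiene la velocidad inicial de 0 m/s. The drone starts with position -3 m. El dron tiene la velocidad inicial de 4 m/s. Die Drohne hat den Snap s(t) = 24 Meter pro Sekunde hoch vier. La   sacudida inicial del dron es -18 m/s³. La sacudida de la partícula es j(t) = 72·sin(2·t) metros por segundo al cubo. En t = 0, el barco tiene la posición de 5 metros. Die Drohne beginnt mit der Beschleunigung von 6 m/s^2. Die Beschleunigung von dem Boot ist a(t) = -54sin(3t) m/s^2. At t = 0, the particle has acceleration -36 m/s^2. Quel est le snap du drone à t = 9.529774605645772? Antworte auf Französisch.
Nous avons le snap s(t) = 24. En substituant t = 9.529774605645772: s(9.529774605645772) = 24.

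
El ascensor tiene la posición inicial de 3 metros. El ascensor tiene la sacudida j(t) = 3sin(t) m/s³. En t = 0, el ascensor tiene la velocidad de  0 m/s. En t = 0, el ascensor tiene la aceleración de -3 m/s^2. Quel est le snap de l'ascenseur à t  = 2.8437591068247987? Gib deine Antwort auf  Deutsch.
Um dies zu lösen, müssen wir 1 Ableitung unserer Gleichung für den Ruck j(t) = 3·sin(t) nehmen. Mit d/dt von j(t) finden wir s(t) = 3·cos(t). Aus der Gleichung für den Snap s(t) = 3·cos(t), setzen wir t = 2.8437591068247987 ein und erhalten s = -2.86792343216434.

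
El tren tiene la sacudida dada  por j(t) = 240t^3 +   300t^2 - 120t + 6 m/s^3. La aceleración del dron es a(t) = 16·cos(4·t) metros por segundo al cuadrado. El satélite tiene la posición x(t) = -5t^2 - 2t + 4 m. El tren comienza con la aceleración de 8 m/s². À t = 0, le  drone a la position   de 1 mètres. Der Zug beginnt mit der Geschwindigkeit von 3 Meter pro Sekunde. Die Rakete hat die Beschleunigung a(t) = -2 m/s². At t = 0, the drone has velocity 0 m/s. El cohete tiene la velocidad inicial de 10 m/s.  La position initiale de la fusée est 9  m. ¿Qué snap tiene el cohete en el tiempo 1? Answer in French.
En partant de l'accélération a(t) = -2, nous prenons 2 dérivées. La dérivée de l'accélération donne le jerk: j(t) = 0. La dérivée du jerk donne le snap: s(t) = 0. De l'équation du snap s(t) = 0, nous substituons t = 1 pour obtenir s = 0.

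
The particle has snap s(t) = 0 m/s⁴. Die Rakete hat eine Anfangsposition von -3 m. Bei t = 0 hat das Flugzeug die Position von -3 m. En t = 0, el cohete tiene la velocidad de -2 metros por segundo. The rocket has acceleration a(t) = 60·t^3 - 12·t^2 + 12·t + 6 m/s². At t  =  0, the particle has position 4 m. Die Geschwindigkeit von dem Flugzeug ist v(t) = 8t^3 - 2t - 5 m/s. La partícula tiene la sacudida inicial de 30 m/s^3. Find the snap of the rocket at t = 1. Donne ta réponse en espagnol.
Para resolver esto, necesitamos tomar 2 derivadas de nuestra ecuación de la aceleración a(t) = 60·t^3 - 12·t^2 + 12·t + 6. La derivada de la aceleración da la sacudida: j(t) = 180·t^2 - 24·t + 12. Derivando la sacudida, obtenemos el snap: s(t) = 360·t - 24. Usando s(t) = 360·t - 24 y sustituyendo t = 1, encontramos s = 336.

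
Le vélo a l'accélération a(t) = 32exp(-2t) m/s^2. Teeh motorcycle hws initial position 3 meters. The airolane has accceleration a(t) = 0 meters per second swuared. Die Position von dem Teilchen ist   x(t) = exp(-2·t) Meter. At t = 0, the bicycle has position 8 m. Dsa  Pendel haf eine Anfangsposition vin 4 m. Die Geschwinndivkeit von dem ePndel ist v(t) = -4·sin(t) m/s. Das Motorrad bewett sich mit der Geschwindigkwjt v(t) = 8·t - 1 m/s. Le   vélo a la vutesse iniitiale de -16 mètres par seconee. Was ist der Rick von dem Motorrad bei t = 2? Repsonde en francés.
Nous devons dériver notre équation de la vitesse v(t) = 8·t - 1 2 fois. La dérivée de la vitesse donne l'accélération: a(t) = 8. En dérivant l'accélération, nous obtenons le jerk: j(t) = 0. Nous avons le jerk j(t) = 0. En substituant t = 2: j(2) = 0.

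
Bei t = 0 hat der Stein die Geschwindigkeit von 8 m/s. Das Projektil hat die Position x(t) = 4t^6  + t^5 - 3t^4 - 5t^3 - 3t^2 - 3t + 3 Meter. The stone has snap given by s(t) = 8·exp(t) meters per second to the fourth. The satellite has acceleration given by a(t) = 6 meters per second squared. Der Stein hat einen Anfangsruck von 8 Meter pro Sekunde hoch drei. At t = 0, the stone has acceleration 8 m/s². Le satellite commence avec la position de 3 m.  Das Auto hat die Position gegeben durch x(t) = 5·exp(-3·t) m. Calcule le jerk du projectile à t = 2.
En partant de la position x(t) = 4·t^6 + t^5 - 3·t^4 - 5·t^3 - 3·t^2 - 3·t + 3, nous prenons 3 dérivées. La dérivée de la position donne la vitesse: v(t) = 24·t^5 + 5·t^4 - 12·t^3 - 15·t^2 - 6·t - 3. En prenant d/dt de v(t), nous trouvons a(t) = 120·t^4 + 20·t^3 - 36·t^2 - 30·t - 6. En dérivant l'accélération, nous obtenons le jerk: j(t) = 480·t^3 + 60·t^2 - 72·t - 30. Nous avons le jerk j(t) = 480·t^3 + 60·t^2 - 72·t - 30. En substituant t = 2: j(2) = 3906.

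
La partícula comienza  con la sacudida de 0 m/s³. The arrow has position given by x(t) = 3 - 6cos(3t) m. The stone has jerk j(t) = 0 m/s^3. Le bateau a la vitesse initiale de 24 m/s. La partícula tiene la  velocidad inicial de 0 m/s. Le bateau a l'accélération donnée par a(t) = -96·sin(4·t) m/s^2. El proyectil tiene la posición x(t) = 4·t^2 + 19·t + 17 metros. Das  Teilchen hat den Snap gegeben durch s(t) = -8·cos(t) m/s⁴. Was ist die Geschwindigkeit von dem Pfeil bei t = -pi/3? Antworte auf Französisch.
Pour résoudre ceci, nous devons prendre 1 dérivée de notre équation de la position x(t) = 3 - 6·cos(3·t). En prenant d/dt de x(t), nous trouvons v(t) = 18·sin(3·t). De l'équation de la vitesse v(t) = 18·sin(3·t), nous substituons t = -pi/3 pour obtenir v = 0.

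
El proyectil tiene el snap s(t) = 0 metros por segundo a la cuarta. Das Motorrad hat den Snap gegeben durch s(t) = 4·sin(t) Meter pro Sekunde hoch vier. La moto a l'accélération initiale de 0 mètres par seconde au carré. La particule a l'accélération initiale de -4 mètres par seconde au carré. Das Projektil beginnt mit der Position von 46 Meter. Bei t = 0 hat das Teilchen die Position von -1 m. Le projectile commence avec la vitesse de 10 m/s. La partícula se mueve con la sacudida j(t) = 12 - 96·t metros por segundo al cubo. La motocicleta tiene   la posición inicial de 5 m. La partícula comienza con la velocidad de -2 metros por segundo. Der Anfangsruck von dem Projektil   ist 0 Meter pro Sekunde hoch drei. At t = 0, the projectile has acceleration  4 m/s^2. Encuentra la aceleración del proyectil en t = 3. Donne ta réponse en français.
En partant du snap s(t) = 0, nous prenons 2 intégrales. En prenant ∫s(t)dt et en appliquant j(0) = 0, nous trouvons j(t) = 0. En intégrant le jerk et en utilisant la condition initiale a(0) = 4, nous obtenons a(t) = 4. En utilisant a(t) = 4 et en substituant t = 3, nous trouvons a = 4.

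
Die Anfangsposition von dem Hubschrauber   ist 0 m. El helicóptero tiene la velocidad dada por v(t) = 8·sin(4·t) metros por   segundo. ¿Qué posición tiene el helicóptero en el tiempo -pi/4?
Para resolver esto, necesitamos tomar 1 integral de nuestra ecuación de la velocidad v(t) = 8·sin(4·t). La integral de la velocidad, con x(0) = 0, da la posición: x(t) = 2 - 2·cos(4·t). Tenemos la posición x(t) = 2 - 2·cos(4·t). Sustituyendo t = -pi/4: x(-pi/4) = 4.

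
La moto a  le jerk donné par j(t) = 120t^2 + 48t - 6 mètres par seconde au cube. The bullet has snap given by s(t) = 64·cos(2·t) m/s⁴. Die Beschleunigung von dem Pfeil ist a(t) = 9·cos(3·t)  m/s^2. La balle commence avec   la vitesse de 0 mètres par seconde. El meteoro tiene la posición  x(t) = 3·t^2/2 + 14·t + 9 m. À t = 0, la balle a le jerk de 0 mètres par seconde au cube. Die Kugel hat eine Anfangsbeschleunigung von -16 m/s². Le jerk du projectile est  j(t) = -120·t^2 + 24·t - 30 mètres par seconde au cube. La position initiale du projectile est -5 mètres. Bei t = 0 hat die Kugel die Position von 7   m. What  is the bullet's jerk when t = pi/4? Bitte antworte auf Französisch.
En partant du snap s(t) = 64·cos(2·t), nous prenons 1 primitive. En intégrant le snap et en utilisant la condition initiale j(0) = 0, nous obtenons j(t) = 32·sin(2·t). En utilisant j(t) = 32·sin(2·t) et en substituant t = pi/4, nous trouvons j = 32.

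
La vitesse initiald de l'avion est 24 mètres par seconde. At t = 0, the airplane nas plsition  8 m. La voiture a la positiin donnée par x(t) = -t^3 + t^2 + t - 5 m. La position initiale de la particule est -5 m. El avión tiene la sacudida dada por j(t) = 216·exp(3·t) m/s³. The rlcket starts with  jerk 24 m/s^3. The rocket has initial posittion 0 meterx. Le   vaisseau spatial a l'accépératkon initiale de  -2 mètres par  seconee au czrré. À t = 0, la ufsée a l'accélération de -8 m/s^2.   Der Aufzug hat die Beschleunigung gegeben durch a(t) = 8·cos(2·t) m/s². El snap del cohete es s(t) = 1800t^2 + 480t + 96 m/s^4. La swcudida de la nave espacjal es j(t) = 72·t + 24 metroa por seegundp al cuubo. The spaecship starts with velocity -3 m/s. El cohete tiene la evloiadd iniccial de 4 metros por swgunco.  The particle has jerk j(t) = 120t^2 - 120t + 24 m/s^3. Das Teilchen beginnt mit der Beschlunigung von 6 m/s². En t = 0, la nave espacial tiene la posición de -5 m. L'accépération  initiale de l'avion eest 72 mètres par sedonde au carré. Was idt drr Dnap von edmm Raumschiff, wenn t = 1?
Wir müssen unsere Gleichung für den Ruck j(t) = 72·t + 24 1-mal ableiten. Mit d/dt von j(t) finden wir s(t) = 72. Mit s(t) = 72 und Einsetzen von t = 1, finden wir s = 72.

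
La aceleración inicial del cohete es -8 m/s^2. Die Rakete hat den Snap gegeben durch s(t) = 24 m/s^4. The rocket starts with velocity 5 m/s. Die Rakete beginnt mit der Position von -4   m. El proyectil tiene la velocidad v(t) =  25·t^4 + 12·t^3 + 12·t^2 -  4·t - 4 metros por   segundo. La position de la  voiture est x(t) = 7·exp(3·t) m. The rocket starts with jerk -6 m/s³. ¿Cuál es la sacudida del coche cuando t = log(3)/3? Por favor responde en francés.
Nous devons dériver notre équation de la position x(t) = 7·exp(3·t) 3 fois. En dérivant la position, nous obtenons la vitesse: v(t) = 21·exp(3·t). La dérivée de la vitesse donne l'accélération: a(t) = 63·exp(3·t). En prenant d/dt de a(t), nous trouvons j(t) = 189·exp(3·t). De l'équation du jerk j(t) = 189·exp(3·t), nous substituons t = log(3)/3 pour obtenir j = 567.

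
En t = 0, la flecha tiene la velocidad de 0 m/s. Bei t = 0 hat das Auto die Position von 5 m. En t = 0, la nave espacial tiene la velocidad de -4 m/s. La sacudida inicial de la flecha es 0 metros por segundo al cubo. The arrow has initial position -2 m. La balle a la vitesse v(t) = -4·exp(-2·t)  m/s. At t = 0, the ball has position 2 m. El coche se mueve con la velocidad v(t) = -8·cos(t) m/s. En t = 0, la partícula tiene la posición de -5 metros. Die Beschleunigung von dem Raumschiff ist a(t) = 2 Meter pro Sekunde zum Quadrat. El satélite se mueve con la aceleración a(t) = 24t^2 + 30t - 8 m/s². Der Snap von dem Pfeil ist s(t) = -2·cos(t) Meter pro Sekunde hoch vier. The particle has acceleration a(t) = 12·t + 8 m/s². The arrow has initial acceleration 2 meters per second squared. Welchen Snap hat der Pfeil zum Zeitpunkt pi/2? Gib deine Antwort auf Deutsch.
Mit s(t) = -2·cos(t) und Einsetzen von t = pi/2, finden wir s = 0.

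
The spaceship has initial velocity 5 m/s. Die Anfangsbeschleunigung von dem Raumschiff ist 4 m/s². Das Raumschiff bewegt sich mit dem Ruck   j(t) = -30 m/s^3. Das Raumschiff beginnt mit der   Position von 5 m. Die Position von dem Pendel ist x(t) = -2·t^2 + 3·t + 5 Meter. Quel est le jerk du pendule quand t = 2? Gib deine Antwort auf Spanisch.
Para resolver esto, necesitamos tomar 3 derivadas de nuestra ecuación de la posición x(t) = -2·t^2 + 3·t + 5. Tomando d/dt de x(t), encontramos v(t) = 3 - 4·t. Tomando d/dt de v(t), encontramos a(t) = -4. Tomando d/dt de a(t), encontramos j(t) = 0. Tenemos la sacudida j(t) = 0. Sustituyendo t = 2: j(2) = 0.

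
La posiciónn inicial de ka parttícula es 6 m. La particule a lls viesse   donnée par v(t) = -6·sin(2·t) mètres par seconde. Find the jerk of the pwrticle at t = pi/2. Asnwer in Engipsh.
To solve this, we need to take 2 derivatives of our velocity equation v(t) = -6·sin(2·t). The derivative of velocity gives acceleration: a(t) = -12·cos(2·t). The derivative of acceleration gives jerk: j(t) = 24·sin(2·t). We have jerk j(t) = 24·sin(2·t). Substituting t = pi/2: j(pi/2) = 0.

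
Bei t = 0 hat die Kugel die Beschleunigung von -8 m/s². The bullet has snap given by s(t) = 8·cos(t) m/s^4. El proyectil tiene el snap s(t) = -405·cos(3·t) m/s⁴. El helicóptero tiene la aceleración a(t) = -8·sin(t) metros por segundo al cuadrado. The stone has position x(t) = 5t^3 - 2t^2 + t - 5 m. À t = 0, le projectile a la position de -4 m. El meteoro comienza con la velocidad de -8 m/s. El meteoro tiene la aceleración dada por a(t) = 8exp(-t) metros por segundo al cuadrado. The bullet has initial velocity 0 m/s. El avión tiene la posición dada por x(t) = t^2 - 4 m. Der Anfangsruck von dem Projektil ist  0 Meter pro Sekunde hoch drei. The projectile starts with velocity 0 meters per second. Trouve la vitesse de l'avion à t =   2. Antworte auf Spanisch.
Partiendo de la posición x(t) = t^2 - 4, tomamos 1 derivada. Tomando d/dt de x(t), encontramos v(t) = 2·t. De la ecuación de la velocidad v(t) = 2·t, sustituimos t = 2 para obtener v = 4.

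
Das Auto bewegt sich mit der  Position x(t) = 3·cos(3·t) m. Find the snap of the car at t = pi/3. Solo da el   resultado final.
The snap at t = pi/3 is s = -243.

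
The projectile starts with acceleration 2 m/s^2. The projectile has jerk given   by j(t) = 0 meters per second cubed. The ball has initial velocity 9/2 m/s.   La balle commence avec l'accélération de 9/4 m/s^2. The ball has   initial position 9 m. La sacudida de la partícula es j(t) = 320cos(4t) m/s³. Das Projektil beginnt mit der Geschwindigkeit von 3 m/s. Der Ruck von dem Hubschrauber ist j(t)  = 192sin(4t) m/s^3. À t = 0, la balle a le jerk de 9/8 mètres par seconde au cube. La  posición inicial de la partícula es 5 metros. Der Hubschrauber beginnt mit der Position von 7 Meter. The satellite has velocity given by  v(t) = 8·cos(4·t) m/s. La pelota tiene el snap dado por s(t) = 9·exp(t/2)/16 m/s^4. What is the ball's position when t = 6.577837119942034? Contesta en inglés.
We need to integrate our snap equation s(t) = 9·exp(t/2)/16 4 times. The antiderivative of snap is jerk. Using j(0) = 9/8, we get j(t) = 9·exp(t/2)/8. Integrating jerk and using the initial condition a(0) = 9/4, we get a(t) = 9·exp(t/2)/4. Taking ∫a(t)dt and applying v(0) = 9/2, we find v(t) = 9·exp(t/2)/2. The antiderivative of velocity, with x(0) = 9, gives position: x(t) = 9·exp(t/2). We have position x(t) = 9·exp(t/2). Substituting t = 6.577837119942034: x(6.577837119942034) = 241.324653595721.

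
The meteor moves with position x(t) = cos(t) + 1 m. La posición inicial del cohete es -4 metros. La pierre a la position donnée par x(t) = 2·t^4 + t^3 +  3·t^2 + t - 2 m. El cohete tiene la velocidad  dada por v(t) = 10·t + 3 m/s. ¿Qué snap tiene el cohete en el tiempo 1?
Partiendo de la velocidad v(t) = 10·t + 3, tomamos 3 derivadas. Derivando la velocidad, obtenemos la aceleración: a(t) = 10. Derivando la aceleración, obtenemos la sacudida: j(t) = 0. Derivando la sacudida, obtenemos el snap: s(t) = 0. Tenemos el snap s(t) = 0. Sustituyendo t = 1: s(1) = 0.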